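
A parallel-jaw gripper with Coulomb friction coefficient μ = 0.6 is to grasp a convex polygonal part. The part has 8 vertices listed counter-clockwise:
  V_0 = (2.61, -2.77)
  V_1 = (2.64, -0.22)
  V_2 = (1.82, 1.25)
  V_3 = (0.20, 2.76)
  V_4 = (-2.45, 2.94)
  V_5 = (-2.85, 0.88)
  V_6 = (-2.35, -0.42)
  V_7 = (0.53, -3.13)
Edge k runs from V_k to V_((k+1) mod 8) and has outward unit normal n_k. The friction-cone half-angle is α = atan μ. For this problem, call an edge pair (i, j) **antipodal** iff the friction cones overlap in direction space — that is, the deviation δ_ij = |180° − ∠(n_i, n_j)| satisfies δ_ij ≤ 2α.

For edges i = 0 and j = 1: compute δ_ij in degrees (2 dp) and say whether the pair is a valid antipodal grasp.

α = atan 0.6 = 30.96°;  2α = 61.93°
edge 0: e_0 = (+0.03, +2.55);  n_0 = (+0.9999, -0.0118)
edge 1: e_1 = (-0.82, +1.47);  n_1 = (+0.8733, +0.4872)
∠(n_0, n_1) = 29.83°
δ = |180° − 29.83°| = 150.17°
150.17° > 2α = 61.93°  →  invalid

δ = 150.17°, invalid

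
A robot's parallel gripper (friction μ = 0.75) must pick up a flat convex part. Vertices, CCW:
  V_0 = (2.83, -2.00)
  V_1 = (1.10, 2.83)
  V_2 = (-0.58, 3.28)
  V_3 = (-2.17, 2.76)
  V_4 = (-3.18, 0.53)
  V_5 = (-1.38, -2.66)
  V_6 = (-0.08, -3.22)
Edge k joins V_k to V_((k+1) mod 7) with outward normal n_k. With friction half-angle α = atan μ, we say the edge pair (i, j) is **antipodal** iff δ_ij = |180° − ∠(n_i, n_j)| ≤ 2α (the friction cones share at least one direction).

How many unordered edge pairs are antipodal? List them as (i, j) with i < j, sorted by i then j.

α = atan 0.75 = 36.87°;  2α = 73.74°
n_0 = (+0.9414, +0.3372)
n_1 = (+0.2587, +0.9659)
n_2 = (-0.3108, +0.9505)
n_3 = (-0.9109, +0.4126)
n_4 = (-0.8709, -0.4914)
n_5 = (-0.3956, -0.9184)
n_6 = (+0.3866, -0.9222)
  (0,1): δ = 124.70°  ·
  (0,2): δ = 91.60°  ·
  (0,3): δ = 44.07°  ✓
  (0,4): δ = 9.73°  ✓
  (0,5): δ = 46.99°  ✓
  (0,6): δ = 93.04°  ·
  (1,2): δ = 146.89°  ·
  (1,3): δ = 99.37°  ·
  (1,4): δ = 45.57°  ✓
  (1,5): δ = 8.31°  ✓
  (1,6): δ = 37.74°  ✓
  (2,3): δ = 132.48°  ·
  (2,4): δ = 78.68°  ·
  (2,5): δ = 41.41°  ✓
  (2,6): δ = 4.64°  ✓
  (3,4): δ = 126.20°  ·
  (3,5): δ = 88.94°  ·
  (3,6): δ = 42.89°  ✓
  (4,5): δ = 142.74°  ·
  (4,6): δ = 96.69°  ·
  (5,6): δ = 133.95°  ·
antipodal pairs: 9

count = 9; pairs: (0,3), (0,4), (0,5), (1,4), (1,5), (1,6), (2,5), (2,6), (3,6)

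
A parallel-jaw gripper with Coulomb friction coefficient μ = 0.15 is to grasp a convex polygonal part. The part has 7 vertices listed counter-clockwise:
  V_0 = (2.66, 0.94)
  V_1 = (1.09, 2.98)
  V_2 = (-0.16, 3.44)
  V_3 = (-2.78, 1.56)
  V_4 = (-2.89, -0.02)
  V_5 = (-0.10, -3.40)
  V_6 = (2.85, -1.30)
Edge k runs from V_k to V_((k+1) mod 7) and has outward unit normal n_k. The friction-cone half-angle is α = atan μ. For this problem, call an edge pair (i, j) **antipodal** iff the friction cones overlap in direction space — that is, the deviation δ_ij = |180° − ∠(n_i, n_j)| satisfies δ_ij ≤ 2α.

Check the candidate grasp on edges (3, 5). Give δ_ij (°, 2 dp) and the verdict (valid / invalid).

δ = 50.57°, invalid

α = atan 0.15 = 8.53°;  2α = 17.06°
edge 3: e_3 = (-0.11, -1.58);  n_3 = (-0.9976, +0.0695)
edge 5: e_5 = (+2.95, +2.10);  n_5 = (+0.5799, -0.8147)
∠(n_3, n_5) = 129.43°
δ = |180° − 129.43°| = 50.57°
50.57° > 2α = 17.06°  →  invalid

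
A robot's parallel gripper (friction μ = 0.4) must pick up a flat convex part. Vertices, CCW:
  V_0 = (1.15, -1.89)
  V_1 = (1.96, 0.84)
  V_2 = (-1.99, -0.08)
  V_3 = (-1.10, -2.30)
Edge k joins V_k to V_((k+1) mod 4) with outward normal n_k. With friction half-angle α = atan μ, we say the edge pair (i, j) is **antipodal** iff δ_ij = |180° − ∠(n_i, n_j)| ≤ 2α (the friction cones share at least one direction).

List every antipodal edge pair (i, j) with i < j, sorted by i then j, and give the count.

count = 2; pairs: (0,2), (1,3)

α = atan 0.4 = 21.80°;  2α = 43.60°
n_0 = (+0.9587, -0.2844)
n_1 = (-0.2268, +0.9739)
n_2 = (-0.9282, -0.3721)
n_3 = (+0.1793, -0.9838)
  (0,1): δ = 60.36°  ·
  (0,2): δ = 38.37°  ✓
  (0,3): δ = 116.85°  ·
  (1,2): δ = 81.27°  ·
  (1,3): δ = 2.78°  ✓
  (2,3): δ = 101.52°  ·
antipodal pairs: 2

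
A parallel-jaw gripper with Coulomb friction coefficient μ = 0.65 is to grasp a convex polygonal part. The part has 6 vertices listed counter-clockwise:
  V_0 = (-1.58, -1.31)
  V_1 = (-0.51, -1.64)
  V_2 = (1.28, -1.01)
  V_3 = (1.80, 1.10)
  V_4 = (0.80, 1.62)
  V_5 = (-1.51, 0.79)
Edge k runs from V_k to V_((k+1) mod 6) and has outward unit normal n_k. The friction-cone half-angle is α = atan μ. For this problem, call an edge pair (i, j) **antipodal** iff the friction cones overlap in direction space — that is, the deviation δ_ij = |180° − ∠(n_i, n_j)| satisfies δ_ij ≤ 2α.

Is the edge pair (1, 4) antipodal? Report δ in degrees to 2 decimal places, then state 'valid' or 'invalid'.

α = atan 0.65 = 33.02°;  2α = 66.05°
edge 1: e_1 = (+1.79, +0.63);  n_1 = (+0.3320, -0.9433)
edge 4: e_4 = (-2.31, -0.83);  n_4 = (-0.3381, +0.9411)
∠(n_1, n_4) = 179.63°
δ = |180° − 179.63°| = 0.37°
0.37° ≤ 2α = 66.05°  →  valid

δ = 0.37°, valid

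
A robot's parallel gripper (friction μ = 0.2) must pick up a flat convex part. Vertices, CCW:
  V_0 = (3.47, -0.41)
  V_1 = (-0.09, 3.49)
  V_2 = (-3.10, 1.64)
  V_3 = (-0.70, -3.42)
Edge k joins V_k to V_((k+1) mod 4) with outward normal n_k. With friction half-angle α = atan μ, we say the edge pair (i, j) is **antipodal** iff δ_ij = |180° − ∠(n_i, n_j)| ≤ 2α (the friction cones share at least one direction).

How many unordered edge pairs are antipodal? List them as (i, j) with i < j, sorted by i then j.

α = atan 0.2 = 11.31°;  2α = 22.62°
n_0 = (+0.7386, +0.6742)
n_1 = (-0.5236, +0.8519)
n_2 = (-0.9035, -0.4285)
n_3 = (+0.5853, -0.8108)
  (0,1): δ = 100.81°  ·
  (0,2): δ = 17.02°  ✓
  (0,3): δ = 83.43°  ·
  (1,2): δ = 96.20°  ·
  (1,3): δ = 4.25°  ✓
  (2,3): δ = 79.55°  ·
antipodal pairs: 2

count = 2; pairs: (0,2), (1,3)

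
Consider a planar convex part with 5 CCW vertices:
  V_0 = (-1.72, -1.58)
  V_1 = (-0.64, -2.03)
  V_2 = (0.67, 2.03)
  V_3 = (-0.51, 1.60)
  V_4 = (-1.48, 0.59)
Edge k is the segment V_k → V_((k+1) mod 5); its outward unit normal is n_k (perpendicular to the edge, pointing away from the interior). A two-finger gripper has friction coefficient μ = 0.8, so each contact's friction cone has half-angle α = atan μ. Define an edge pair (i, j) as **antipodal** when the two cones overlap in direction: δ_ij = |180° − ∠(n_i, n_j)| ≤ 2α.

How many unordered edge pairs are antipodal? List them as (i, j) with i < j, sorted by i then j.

count = 5; pairs: (0,2), (0,3), (1,2), (1,3), (1,4)

α = atan 0.8 = 38.66°;  2α = 77.32°
n_0 = (-0.3846, -0.9231)
n_1 = (+0.9517, -0.3071)
n_2 = (-0.3424, +0.9396)
n_3 = (-0.7212, +0.6927)
n_4 = (-0.9939, +0.1099)
  (0,1): δ = 85.26°  ·
  (0,2): δ = 42.64°  ✓
  (0,3): δ = 68.78°  ✓
  (0,4): δ = 106.31°  ·
  (1,2): δ = 52.10°  ✓
  (1,3): δ = 25.96°  ✓
  (1,4): δ = 11.57°  ✓
  (2,3): δ = 153.86°  ·
  (2,4): δ = 116.33°  ·
  (3,4): δ = 142.47°  ·
antipodal pairs: 5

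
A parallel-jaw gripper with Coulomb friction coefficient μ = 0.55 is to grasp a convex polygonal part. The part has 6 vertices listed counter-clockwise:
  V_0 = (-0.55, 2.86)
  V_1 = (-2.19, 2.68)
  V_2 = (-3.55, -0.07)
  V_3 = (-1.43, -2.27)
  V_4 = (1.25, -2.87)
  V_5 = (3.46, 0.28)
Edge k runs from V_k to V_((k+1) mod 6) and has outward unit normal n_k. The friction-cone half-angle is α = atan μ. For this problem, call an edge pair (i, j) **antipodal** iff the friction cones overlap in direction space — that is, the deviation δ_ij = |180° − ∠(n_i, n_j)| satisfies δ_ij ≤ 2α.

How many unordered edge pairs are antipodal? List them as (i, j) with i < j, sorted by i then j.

α = atan 0.55 = 28.81°;  2α = 57.62°
n_0 = (-0.1091, +0.9940)
n_1 = (-0.8964, +0.4433)
n_2 = (-0.7201, -0.6939)
n_3 = (-0.2185, -0.9758)
n_4 = (+0.8186, -0.5743)
n_5 = (+0.5411, +0.8410)
  (0,1): δ = 122.58°  ·
  (0,2): δ = 52.32°  ✓
  (0,3): δ = 18.88°  ✓
  (0,4): δ = 48.68°  ✓
  (0,5): δ = 140.98°  ·
  (1,2): δ = 109.75°  ·
  (1,3): δ = 76.30°  ·
  (1,4): δ = 8.74°  ✓
  (1,5): δ = 83.56°  ·
  (2,3): δ = 146.56°  ·
  (2,4): δ = 78.99°  ·
  (2,5): δ = 13.30°  ✓
  (3,4): δ = 112.43°  ·
  (3,5): δ = 20.14°  ✓
  (4,5): δ = 87.70°  ·
antipodal pairs: 6

count = 6; pairs: (0,2), (0,3), (0,4), (1,4), (2,5), (3,5)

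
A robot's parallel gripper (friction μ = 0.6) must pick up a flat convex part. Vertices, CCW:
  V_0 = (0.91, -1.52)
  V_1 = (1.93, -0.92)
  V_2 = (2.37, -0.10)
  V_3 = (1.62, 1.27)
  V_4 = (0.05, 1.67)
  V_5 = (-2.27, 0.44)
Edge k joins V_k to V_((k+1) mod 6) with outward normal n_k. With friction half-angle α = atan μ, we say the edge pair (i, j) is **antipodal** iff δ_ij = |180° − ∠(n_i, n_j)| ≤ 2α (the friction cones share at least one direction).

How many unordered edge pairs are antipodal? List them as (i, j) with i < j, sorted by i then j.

count = 6; pairs: (0,3), (0,4), (1,4), (2,5), (3,5), (4,5)

α = atan 0.6 = 30.96°;  2α = 61.93°
n_0 = (+0.5070, -0.8619)
n_1 = (+0.8812, -0.4728)
n_2 = (+0.8772, +0.4802)
n_3 = (+0.2469, +0.9690)
n_4 = (-0.4684, +0.8835)
n_5 = (-0.5247, -0.8513)
  (0,1): δ = 148.68°  ·
  (0,2): δ = 91.77°  ·
  (0,3): δ = 44.76°  ✓
  (0,4): δ = 2.53°  ✓
  (0,5): δ = 117.89°  ·
  (1,2): δ = 123.08°  ·
  (1,3): δ = 76.08°  ·
  (1,4): δ = 33.85°  ✓
  (1,5): δ = 86.57°  ·
  (2,3): δ = 132.99°  ·
  (2,4): δ = 90.77°  ·
  (2,5): δ = 29.65°  ✓
  (3,4): δ = 137.78°  ·
  (3,5): δ = 17.35°  ✓
  (4,5): δ = 59.58°  ✓
antipodal pairs: 6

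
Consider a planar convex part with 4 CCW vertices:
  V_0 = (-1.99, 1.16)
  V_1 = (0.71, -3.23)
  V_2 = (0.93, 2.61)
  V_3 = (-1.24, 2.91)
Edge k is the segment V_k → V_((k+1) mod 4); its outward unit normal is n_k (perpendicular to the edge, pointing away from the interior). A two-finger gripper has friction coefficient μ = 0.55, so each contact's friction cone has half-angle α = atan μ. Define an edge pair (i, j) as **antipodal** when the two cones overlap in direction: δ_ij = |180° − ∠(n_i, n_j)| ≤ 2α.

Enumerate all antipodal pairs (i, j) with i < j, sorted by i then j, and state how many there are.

count = 3; pairs: (0,1), (0,2), (1,3)

α = atan 0.55 = 28.81°;  2α = 57.62°
n_0 = (-0.8518, -0.5239)
n_1 = (+0.9993, -0.0376)
n_2 = (+0.1369, +0.9906)
n_3 = (-0.9191, +0.3939)
  (0,1): δ = 33.75°  ✓
  (0,2): δ = 50.54°  ✓
  (0,3): δ = 125.21°  ·
  (1,2): δ = 95.71°  ·
  (1,3): δ = 21.04°  ✓
  (2,3): δ = 105.33°  ·
antipodal pairs: 3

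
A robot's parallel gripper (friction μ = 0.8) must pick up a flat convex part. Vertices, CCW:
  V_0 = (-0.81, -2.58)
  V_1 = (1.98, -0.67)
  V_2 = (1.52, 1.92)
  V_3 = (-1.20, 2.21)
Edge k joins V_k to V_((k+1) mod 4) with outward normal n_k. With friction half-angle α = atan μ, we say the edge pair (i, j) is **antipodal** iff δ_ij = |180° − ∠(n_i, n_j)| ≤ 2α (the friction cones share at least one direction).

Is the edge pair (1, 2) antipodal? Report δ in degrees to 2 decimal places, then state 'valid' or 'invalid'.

δ = 106.16°, invalid

α = atan 0.8 = 38.66°;  2α = 77.32°
edge 1: e_1 = (-0.46, +2.59);  n_1 = (+0.9846, +0.1749)
edge 2: e_2 = (-2.72, +0.29);  n_2 = (+0.1060, +0.9944)
∠(n_1, n_2) = 73.84°
δ = |180° − 73.84°| = 106.16°
106.16° > 2α = 77.32°  →  invalid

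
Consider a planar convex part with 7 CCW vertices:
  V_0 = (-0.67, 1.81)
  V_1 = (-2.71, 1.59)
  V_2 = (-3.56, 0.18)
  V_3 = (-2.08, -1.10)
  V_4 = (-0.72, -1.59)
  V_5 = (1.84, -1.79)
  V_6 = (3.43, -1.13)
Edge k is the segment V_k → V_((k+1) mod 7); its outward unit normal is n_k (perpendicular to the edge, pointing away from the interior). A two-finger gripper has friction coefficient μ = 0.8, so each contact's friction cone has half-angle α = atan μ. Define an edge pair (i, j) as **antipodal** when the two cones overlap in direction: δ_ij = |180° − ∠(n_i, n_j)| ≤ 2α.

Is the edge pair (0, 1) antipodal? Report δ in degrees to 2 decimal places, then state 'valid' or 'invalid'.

α = atan 0.8 = 38.66°;  2α = 77.32°
edge 0: e_0 = (-2.04, -0.22);  n_0 = (-0.1072, +0.9942)
edge 1: e_1 = (-0.85, -1.41);  n_1 = (-0.8564, +0.5163)
∠(n_0, n_1) = 52.76°
δ = |180° − 52.76°| = 127.24°
127.24° > 2α = 77.32°  →  invalid

δ = 127.24°, invalid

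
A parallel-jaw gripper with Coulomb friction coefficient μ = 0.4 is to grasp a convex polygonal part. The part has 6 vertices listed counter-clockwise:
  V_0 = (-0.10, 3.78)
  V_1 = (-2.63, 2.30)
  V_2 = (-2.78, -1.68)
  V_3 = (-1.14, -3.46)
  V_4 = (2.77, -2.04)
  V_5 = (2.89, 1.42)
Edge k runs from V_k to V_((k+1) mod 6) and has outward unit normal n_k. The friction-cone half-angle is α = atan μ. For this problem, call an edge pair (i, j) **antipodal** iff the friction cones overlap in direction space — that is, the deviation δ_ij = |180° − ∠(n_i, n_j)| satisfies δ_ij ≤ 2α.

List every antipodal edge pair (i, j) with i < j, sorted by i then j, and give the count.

count = 3; pairs: (0,3), (1,4), (2,5)

α = atan 0.4 = 21.80°;  2α = 43.60°
n_0 = (-0.5049, +0.8632)
n_1 = (-0.9993, +0.0377)
n_2 = (-0.7354, -0.6776)
n_3 = (+0.3414, -0.9399)
n_4 = (+0.9994, -0.0347)
n_5 = (+0.6196, +0.7849)
  (0,1): δ = 122.49°  ·
  (0,2): δ = 77.67°  ·
  (0,3): δ = 10.37°  ✓
  (0,4): δ = 57.69°  ·
  (0,5): δ = 111.39°  ·
  (1,2): δ = 135.19°  ·
  (1,3): δ = 67.88°  ·
  (1,4): δ = 0.17°  ✓
  (1,5): δ = 53.87°  ·
  (2,3): δ = 112.70°  ·
  (2,4): δ = 44.64°  ·
  (2,5): δ = 9.06°  ✓
  (3,4): δ = 111.95°  ·
  (3,5): δ = 58.24°  ·
  (4,5): δ = 126.30°  ·
antipodal pairs: 3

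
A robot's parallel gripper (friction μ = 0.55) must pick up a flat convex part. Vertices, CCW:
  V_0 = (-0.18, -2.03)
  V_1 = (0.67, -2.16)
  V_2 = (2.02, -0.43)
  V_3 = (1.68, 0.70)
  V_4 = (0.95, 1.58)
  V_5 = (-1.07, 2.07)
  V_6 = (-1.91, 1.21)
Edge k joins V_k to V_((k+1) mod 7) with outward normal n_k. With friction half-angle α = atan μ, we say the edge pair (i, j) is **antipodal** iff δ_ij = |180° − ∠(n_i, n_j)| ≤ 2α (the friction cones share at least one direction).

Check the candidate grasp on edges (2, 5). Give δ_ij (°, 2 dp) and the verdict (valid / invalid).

α = atan 0.55 = 28.81°;  2α = 57.62°
edge 2: e_2 = (-0.34, +1.13);  n_2 = (+0.9576, +0.2881)
edge 5: e_5 = (-0.84, -0.86);  n_5 = (-0.7154, +0.6987)
∠(n_2, n_5) = 118.93°
δ = |180° − 118.93°| = 61.07°
61.07° > 2α = 57.62°  →  invalid

δ = 61.07°, invalid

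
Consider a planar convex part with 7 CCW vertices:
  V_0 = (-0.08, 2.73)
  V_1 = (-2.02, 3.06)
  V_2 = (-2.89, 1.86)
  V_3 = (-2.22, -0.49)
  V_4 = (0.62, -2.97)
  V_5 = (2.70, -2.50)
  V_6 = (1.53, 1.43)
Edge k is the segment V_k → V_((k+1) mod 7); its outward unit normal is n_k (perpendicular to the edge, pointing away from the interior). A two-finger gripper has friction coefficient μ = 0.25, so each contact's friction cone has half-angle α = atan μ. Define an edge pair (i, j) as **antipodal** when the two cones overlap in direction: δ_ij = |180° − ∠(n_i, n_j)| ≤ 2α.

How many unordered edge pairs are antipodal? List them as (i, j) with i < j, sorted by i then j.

count = 3; pairs: (0,4), (2,5), (3,6)

α = atan 0.25 = 14.04°;  2α = 28.07°
n_0 = (+0.1677, +0.9858)
n_1 = (-0.8096, +0.5870)
n_2 = (-0.9617, -0.2742)
n_3 = (-0.6578, -0.7532)
n_4 = (+0.2204, -0.9754)
n_5 = (+0.9584, +0.2853)
n_6 = (+0.6282, +0.7780)
  (0,1): δ = 116.29°  ·
  (0,2): δ = 64.43°  ·
  (0,3): δ = 31.47°  ·
  (0,4): δ = 22.39°  ✓
  (0,5): δ = 116.23°  ·
  (0,6): δ = 150.73°  ·
  (1,2): δ = 128.14°  ·
  (1,3): δ = 95.19°  ·
  (1,4): δ = 41.33°  ·
  (1,5): δ = 52.52°  ·
  (1,6): δ = 87.02°  ·
  (2,3): δ = 147.04°  ·
  (2,4): δ = 93.18°  ·
  (2,5): δ = 0.67°  ✓
  (2,6): δ = 35.17°  ·
  (3,4): δ = 126.14°  ·
  (3,5): δ = 32.29°  ·
  (3,6): δ = 2.21°  ✓
  (4,5): δ = 86.15°  ·
  (4,6): δ = 51.65°  ·
  (5,6): δ = 145.50°  ·
antipodal pairs: 3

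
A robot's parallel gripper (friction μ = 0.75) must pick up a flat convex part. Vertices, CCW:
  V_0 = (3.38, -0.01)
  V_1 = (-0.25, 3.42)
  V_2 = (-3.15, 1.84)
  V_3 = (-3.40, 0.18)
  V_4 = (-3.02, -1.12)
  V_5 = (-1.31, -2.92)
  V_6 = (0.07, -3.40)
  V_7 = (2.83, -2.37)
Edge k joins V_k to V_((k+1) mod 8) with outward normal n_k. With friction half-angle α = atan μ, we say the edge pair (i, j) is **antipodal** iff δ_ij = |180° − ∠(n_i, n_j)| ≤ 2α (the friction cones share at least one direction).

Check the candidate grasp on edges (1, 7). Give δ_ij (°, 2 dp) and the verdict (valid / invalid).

α = atan 0.75 = 36.87°;  2α = 73.74°
edge 1: e_1 = (-2.90, -1.58);  n_1 = (-0.4784, +0.8781)
edge 7: e_7 = (+0.55, +2.36);  n_7 = (+0.9739, -0.2270)
∠(n_1, n_7) = 131.70°
δ = |180° − 131.70°| = 48.30°
48.30° ≤ 2α = 73.74°  →  valid

δ = 48.30°, valid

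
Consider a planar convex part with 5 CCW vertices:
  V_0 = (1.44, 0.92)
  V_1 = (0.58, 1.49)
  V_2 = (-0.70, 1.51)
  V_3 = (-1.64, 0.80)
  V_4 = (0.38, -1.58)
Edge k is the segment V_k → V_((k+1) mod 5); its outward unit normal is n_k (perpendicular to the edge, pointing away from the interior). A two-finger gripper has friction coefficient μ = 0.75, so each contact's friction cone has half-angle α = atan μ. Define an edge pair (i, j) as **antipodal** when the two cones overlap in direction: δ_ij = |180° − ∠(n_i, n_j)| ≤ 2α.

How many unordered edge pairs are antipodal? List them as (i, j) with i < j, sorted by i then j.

α = atan 0.75 = 36.87°;  2α = 73.74°
n_0 = (+0.5525, +0.8335)
n_1 = (+0.0156, +0.9999)
n_2 = (-0.6027, +0.7980)
n_3 = (-0.7624, -0.6471)
n_4 = (+0.9207, -0.3904)
  (0,1): δ = 147.36°  ·
  (0,2): δ = 109.40°  ·
  (0,3): δ = 16.14°  ✓
  (0,4): δ = 100.56°  ·
  (1,2): δ = 142.04°  ·
  (1,3): δ = 48.78°  ✓
  (1,4): δ = 67.92°  ✓
  (2,3): δ = 86.74°  ·
  (2,4): δ = 29.96°  ✓
  (3,4): δ = 63.30°  ✓
antipodal pairs: 5

count = 5; pairs: (0,3), (1,3), (1,4), (2,4), (3,4)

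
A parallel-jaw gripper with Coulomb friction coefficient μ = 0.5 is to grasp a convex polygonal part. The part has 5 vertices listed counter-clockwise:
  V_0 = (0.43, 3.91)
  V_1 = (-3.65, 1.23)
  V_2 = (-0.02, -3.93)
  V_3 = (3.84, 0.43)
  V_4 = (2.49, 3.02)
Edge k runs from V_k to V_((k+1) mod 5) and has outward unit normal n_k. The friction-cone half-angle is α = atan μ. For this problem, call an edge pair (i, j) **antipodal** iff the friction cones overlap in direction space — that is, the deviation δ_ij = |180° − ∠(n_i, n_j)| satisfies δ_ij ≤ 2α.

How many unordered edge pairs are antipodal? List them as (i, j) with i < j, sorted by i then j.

count = 3; pairs: (0,2), (1,3), (1,4)

α = atan 0.5 = 26.57°;  2α = 53.13°
n_0 = (-0.5490, +0.8358)
n_1 = (-0.8179, -0.5754)
n_2 = (+0.7487, -0.6629)
n_3 = (+0.8868, +0.4622)
n_4 = (+0.3966, +0.9180)
  (0,1): δ = 88.17°  ·
  (0,2): δ = 15.18°  ✓
  (0,3): δ = 84.23°  ·
  (0,4): δ = 123.33°  ·
  (1,2): δ = 76.65°  ·
  (1,3): δ = 7.60°  ✓
  (1,4): δ = 31.51°  ✓
  (2,3): δ = 110.95°  ·
  (2,4): δ = 71.85°  ·
  (3,4): δ = 140.90°  ·
antipodal pairs: 3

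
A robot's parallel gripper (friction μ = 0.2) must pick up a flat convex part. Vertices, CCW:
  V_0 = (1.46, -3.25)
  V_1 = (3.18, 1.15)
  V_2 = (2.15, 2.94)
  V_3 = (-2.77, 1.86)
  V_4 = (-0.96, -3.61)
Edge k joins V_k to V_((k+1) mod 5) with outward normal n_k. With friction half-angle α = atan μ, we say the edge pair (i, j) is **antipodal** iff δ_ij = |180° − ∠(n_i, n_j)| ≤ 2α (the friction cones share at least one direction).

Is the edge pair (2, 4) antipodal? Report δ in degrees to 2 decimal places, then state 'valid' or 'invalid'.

α = atan 0.2 = 11.31°;  2α = 22.62°
edge 2: e_2 = (-4.92, -1.08);  n_2 = (-0.2144, +0.9767)
edge 4: e_4 = (+2.42, +0.36);  n_4 = (+0.1471, -0.9891)
∠(n_2, n_4) = 176.08°
δ = |180° − 176.08°| = 3.92°
3.92° ≤ 2α = 22.62°  →  valid

δ = 3.92°, valid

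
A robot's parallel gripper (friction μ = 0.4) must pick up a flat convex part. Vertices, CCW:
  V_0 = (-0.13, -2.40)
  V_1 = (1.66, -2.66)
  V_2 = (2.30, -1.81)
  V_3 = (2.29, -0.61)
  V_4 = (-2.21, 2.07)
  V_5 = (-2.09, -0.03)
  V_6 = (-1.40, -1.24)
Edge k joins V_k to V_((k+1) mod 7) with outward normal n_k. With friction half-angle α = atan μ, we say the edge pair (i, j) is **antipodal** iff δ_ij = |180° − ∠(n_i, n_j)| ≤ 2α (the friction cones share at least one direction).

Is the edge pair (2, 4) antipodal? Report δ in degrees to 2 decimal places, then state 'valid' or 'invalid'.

δ = 2.79°, valid

α = atan 0.4 = 21.80°;  2α = 43.60°
edge 2: e_2 = (-0.01, +1.20);  n_2 = (+1.0000, +0.0083)
edge 4: e_4 = (+0.12, -2.10);  n_4 = (-0.9984, -0.0570)
∠(n_2, n_4) = 177.21°
δ = |180° − 177.21°| = 2.79°
2.79° ≤ 2α = 43.60°  →  valid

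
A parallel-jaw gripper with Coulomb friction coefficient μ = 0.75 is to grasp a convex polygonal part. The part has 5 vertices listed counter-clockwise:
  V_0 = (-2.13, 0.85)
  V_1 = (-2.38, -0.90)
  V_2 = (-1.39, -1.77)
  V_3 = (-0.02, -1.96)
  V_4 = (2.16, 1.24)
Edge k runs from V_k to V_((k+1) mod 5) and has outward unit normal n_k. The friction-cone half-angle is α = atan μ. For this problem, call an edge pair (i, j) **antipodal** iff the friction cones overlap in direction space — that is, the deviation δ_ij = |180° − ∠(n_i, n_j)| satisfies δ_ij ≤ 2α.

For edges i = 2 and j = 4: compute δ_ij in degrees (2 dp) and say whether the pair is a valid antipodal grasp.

δ = 13.09°, valid

α = atan 0.75 = 36.87°;  2α = 73.74°
edge 2: e_2 = (+1.37, -0.19);  n_2 = (-0.1374, -0.9905)
edge 4: e_4 = (-4.29, -0.39);  n_4 = (-0.0905, +0.9959)
∠(n_2, n_4) = 166.91°
δ = |180° − 166.91°| = 13.09°
13.09° ≤ 2α = 73.74°  →  valid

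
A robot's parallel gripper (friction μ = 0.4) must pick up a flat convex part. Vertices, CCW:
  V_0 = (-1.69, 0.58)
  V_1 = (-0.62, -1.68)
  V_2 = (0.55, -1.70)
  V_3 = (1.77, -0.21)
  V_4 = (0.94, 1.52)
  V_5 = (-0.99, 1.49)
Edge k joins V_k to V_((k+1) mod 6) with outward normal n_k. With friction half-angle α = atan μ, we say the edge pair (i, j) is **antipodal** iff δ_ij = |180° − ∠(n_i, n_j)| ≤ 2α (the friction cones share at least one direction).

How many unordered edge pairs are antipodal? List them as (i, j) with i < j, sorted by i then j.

count = 3; pairs: (0,3), (1,4), (2,5)

α = atan 0.4 = 21.80°;  2α = 43.60°
n_0 = (-0.9038, -0.4279)
n_1 = (-0.0171, -0.9999)
n_2 = (+0.7737, -0.6335)
n_3 = (+0.9016, +0.4326)
n_4 = (-0.0155, +0.9999)
n_5 = (-0.7926, +0.6097)
  (0,1): δ = 116.31°  ·
  (0,2): δ = 64.65°  ·
  (0,3): δ = 0.29°  ✓
  (0,4): δ = 65.56°  ·
  (0,5): δ = 117.10°  ·
  (1,2): δ = 128.33°  ·
  (1,3): δ = 63.39°  ·
  (1,4): δ = 1.87°  ✓
  (1,5): δ = 53.41°  ·
  (2,3): δ = 115.06°  ·
  (2,4): δ = 49.80°  ·
  (2,5): δ = 1.74°  ✓
  (3,4): δ = 114.74°  ·
  (3,5): δ = 63.20°  ·
  (4,5): δ = 128.46°  ·
antipodal pairs: 3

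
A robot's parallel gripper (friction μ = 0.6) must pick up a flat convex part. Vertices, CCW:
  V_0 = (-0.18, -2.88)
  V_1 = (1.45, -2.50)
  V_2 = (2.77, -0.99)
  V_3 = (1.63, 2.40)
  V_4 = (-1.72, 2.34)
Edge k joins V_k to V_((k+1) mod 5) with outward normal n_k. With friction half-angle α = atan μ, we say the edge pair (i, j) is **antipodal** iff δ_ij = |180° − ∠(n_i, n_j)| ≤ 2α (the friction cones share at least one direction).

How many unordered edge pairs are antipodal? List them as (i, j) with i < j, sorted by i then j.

count = 4; pairs: (0,3), (1,3), (1,4), (2,4)

α = atan 0.6 = 30.96°;  2α = 61.93°
n_0 = (+0.2270, -0.9739)
n_1 = (+0.7529, -0.6582)
n_2 = (+0.9478, +0.3187)
n_3 = (-0.0179, +0.9998)
n_4 = (-0.9591, -0.2830)
  (0,1): δ = 144.28°  ·
  (0,2): δ = 84.54°  ·
  (0,3): δ = 12.10°  ✓
  (0,4): δ = 93.31°  ·
  (1,2): δ = 120.25°  ·
  (1,3): δ = 47.81°  ✓
  (1,4): δ = 57.60°  ✓
  (2,3): δ = 107.56°  ·
  (2,4): δ = 2.15°  ✓
  (3,4): δ = 74.59°  ·
antipodal pairs: 4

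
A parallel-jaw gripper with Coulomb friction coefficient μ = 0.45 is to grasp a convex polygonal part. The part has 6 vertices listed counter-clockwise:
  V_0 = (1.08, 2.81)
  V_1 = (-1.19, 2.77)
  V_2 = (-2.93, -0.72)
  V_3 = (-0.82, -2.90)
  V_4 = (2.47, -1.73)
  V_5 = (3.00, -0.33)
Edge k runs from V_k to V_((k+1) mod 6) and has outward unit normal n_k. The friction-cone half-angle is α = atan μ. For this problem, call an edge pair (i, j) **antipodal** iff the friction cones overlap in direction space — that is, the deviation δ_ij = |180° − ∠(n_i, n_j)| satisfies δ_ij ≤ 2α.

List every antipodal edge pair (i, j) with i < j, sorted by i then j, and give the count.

count = 5; pairs: (0,2), (0,3), (1,3), (1,4), (2,5)

α = atan 0.45 = 24.23°;  2α = 48.46°
n_0 = (-0.0176, +0.9998)
n_1 = (-0.8949, +0.4462)
n_2 = (-0.7185, -0.6955)
n_3 = (+0.3351, -0.9422)
n_4 = (+0.9352, -0.3541)
n_5 = (+0.8531, +0.5217)
  (0,1): δ = 117.51°  ·
  (0,2): δ = 46.94°  ✓
  (0,3): δ = 18.57°  ✓
  (0,4): δ = 68.26°  ·
  (0,5): δ = 120.43°  ·
  (1,2): δ = 109.44°  ·
  (1,3): δ = 43.92°  ✓
  (1,4): δ = 5.76°  ✓
  (1,5): δ = 57.94°  ·
  (2,3): δ = 114.49°  ·
  (2,4): δ = 64.80°  ·
  (2,5): δ = 12.62°  ✓
  (3,4): δ = 130.31°  ·
  (3,5): δ = 78.13°  ·
  (4,5): δ = 127.82°  ·
antipodal pairs: 5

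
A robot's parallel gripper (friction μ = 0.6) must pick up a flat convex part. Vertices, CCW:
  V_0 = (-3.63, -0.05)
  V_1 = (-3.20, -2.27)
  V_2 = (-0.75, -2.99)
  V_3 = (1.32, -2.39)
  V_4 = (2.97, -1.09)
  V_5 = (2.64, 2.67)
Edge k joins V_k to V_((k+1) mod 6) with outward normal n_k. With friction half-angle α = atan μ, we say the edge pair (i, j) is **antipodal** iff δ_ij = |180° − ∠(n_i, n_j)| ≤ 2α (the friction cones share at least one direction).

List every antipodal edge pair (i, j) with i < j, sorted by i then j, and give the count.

count = 4; pairs: (0,4), (1,5), (2,5), (3,5)

α = atan 0.6 = 30.96°;  2α = 61.93°
n_0 = (-0.9818, -0.1902)
n_1 = (-0.2820, -0.9594)
n_2 = (+0.2784, -0.9605)
n_3 = (+0.6189, -0.7855)
n_4 = (+0.9962, +0.0874)
n_5 = (-0.3980, +0.9174)
  (0,1): δ = 117.34°  ·
  (0,2): δ = 84.80°  ·
  (0,3): δ = 62.73°  ·
  (0,4): δ = 5.95°  ✓
  (0,5): δ = 102.49°  ·
  (1,2): δ = 147.46°  ·
  (1,3): δ = 125.39°  ·
  (1,4): δ = 68.61°  ·
  (1,5): δ = 39.83°  ✓
  (2,3): δ = 157.93°  ·
  (2,4): δ = 101.15°  ·
  (2,5): δ = 7.29°  ✓
  (3,4): δ = 123.22°  ·
  (3,5): δ = 14.78°  ✓
  (4,5): δ = 71.56°  ·
antipodal pairs: 4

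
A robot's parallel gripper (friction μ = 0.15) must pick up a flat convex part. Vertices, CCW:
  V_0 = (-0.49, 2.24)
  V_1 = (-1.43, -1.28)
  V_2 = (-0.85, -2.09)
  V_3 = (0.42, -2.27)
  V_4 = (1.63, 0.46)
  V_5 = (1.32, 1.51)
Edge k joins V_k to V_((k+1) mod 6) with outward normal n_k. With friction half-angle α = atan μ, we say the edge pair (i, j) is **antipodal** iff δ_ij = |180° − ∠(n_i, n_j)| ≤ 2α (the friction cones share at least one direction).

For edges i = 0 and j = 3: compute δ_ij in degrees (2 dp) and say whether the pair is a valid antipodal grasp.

δ = 8.95°, valid

α = atan 0.15 = 8.53°;  2α = 17.06°
edge 0: e_0 = (-0.94, -3.52);  n_0 = (-0.9661, +0.2580)
edge 3: e_3 = (+1.21, +2.73);  n_3 = (+0.9142, -0.4052)
∠(n_0, n_3) = 171.05°
δ = |180° − 171.05°| = 8.95°
8.95° ≤ 2α = 17.06°  →  valid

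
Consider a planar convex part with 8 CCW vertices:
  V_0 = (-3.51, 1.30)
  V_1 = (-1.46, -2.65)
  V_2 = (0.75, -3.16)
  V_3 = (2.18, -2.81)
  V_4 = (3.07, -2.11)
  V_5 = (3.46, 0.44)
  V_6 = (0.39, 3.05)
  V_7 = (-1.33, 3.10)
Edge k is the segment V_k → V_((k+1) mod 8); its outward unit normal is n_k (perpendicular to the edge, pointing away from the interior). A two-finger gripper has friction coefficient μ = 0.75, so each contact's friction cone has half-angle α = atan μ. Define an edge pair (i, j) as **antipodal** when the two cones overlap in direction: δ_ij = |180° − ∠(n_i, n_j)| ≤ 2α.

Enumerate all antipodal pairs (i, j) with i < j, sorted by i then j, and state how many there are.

α = atan 0.75 = 36.87°;  2α = 73.74°
n_0 = (-0.8876, -0.4606)
n_1 = (-0.2249, -0.9744)
n_2 = (+0.2377, -0.9713)
n_3 = (+0.6182, -0.7860)
n_4 = (+0.9885, -0.1512)
n_5 = (+0.6477, +0.7619)
n_6 = (+0.0291, +0.9996)
n_7 = (-0.6367, +0.7711)
  (0,1): δ = 130.42°  ·
  (0,2): δ = 103.68°  ·
  (0,3): δ = 79.24°  ·
  (0,4): δ = 36.12°  ✓
  (0,5): δ = 22.20°  ✓
  (0,6): δ = 60.91°  ✓
  (0,7): δ = 102.12°  ·
  (1,2): δ = 153.25°  ·
  (1,3): δ = 128.82°  ·
  (1,4): δ = 85.70°  ·
  (1,5): δ = 27.38°  ✓
  (1,6): δ = 11.33°  ✓
  (1,7): δ = 52.54°  ✓
  (2,3): δ = 155.57°  ·
  (2,4): δ = 112.45°  ·
  (2,5): δ = 54.12°  ✓
  (2,6): δ = 15.42°  ✓
  (2,7): δ = 25.79°  ✓
  (3,4): δ = 136.88°  ·
  (3,5): δ = 78.56°  ·
  (3,6): δ = 39.85°  ✓
  (3,7): δ = 1.36°  ✓
  (4,5): δ = 121.67°  ·
  (4,6): δ = 82.97°  ·
  (4,7): δ = 41.76°  ✓
  (5,6): δ = 141.30°  ·
  (5,7): δ = 100.08°  ·
  (6,7): δ = 138.79°  ·
antipodal pairs: 12

count = 12; pairs: (0,4), (0,5), (0,6), (1,5), (1,6), (1,7), (2,5), (2,6), (2,7), (3,6), (3,7), (4,7)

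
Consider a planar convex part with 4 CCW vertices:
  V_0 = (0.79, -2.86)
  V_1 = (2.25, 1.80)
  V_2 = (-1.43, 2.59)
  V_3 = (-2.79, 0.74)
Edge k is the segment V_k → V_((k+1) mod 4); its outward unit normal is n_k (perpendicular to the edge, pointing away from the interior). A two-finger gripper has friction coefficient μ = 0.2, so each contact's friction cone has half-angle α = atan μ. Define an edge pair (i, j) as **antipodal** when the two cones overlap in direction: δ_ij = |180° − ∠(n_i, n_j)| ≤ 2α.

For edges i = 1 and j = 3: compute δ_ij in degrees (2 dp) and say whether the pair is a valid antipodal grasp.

α = atan 0.2 = 11.31°;  2α = 22.62°
edge 1: e_1 = (-3.68, +0.79);  n_1 = (+0.2099, +0.9777)
edge 3: e_3 = (+3.58, -3.60);  n_3 = (-0.7091, -0.7051)
∠(n_1, n_3) = 146.96°
δ = |180° − 146.96°| = 33.04°
33.04° > 2α = 22.62°  →  invalid

δ = 33.04°, invalid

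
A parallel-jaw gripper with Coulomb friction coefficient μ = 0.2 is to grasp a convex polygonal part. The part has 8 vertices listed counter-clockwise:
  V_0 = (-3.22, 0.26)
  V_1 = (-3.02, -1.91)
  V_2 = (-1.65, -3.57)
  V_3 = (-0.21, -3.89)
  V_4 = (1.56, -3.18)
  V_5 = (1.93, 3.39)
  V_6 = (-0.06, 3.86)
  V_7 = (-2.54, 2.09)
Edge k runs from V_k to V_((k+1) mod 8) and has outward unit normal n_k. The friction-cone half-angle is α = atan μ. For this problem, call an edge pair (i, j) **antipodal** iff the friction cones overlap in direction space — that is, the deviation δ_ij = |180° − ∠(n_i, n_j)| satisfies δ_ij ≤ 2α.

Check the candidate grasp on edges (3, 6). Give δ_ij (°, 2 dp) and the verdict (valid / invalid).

α = atan 0.2 = 11.31°;  2α = 22.62°
edge 3: e_3 = (+1.77, +0.71);  n_3 = (+0.3723, -0.9281)
edge 6: e_6 = (-2.48, -1.77);  n_6 = (-0.5809, +0.8140)
∠(n_3, n_6) = 166.34°
δ = |180° − 166.34°| = 13.66°
13.66° ≤ 2α = 22.62°  →  valid

δ = 13.66°, valid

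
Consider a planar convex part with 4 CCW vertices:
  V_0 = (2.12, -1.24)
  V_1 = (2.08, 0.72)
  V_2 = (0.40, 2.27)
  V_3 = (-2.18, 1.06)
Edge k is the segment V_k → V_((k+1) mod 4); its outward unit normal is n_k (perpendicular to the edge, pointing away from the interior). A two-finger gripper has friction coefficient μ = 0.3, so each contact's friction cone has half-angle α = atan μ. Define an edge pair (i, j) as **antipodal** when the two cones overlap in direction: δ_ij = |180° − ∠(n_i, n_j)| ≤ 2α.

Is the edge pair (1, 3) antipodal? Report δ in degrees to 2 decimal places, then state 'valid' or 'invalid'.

α = atan 0.3 = 16.70°;  2α = 33.40°
edge 1: e_1 = (-1.68, +1.55);  n_1 = (+0.6781, +0.7350)
edge 3: e_3 = (+4.30, -2.30);  n_3 = (-0.4717, -0.8818)
∠(n_1, n_3) = 165.45°
δ = |180° − 165.45°| = 14.55°
14.55° ≤ 2α = 33.40°  →  valid

δ = 14.55°, valid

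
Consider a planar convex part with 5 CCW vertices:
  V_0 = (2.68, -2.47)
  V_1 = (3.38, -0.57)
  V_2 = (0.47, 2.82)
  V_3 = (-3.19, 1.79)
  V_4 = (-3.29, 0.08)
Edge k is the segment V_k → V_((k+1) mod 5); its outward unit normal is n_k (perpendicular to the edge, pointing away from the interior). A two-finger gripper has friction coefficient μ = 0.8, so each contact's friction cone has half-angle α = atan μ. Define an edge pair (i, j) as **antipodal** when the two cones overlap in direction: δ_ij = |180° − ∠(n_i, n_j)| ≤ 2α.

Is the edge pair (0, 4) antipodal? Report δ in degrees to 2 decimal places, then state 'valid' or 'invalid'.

δ = 87.10°, invalid

α = atan 0.8 = 38.66°;  2α = 77.32°
edge 0: e_0 = (+0.70, +1.90);  n_0 = (+0.9383, -0.3457)
edge 4: e_4 = (+5.97, -2.55);  n_4 = (-0.3928, -0.9196)
∠(n_0, n_4) = 92.90°
δ = |180° − 92.90°| = 87.10°
87.10° > 2α = 77.32°  →  invalid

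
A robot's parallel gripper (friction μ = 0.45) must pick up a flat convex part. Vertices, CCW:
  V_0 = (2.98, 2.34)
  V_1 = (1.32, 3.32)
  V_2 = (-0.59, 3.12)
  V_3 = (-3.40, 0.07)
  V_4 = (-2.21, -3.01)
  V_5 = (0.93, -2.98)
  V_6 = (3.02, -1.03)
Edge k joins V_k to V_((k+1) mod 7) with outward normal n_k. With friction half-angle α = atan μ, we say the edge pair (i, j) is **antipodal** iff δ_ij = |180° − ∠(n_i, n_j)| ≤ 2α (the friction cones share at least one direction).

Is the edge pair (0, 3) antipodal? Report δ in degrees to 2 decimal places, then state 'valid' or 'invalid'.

δ = 38.32°, valid

α = atan 0.45 = 24.23°;  2α = 48.46°
edge 0: e_0 = (-1.66, +0.98);  n_0 = (+0.5084, +0.8611)
edge 3: e_3 = (+1.19, -3.08);  n_3 = (-0.9328, -0.3604)
∠(n_0, n_3) = 141.68°
δ = |180° − 141.68°| = 38.32°
38.32° ≤ 2α = 48.46°  →  valid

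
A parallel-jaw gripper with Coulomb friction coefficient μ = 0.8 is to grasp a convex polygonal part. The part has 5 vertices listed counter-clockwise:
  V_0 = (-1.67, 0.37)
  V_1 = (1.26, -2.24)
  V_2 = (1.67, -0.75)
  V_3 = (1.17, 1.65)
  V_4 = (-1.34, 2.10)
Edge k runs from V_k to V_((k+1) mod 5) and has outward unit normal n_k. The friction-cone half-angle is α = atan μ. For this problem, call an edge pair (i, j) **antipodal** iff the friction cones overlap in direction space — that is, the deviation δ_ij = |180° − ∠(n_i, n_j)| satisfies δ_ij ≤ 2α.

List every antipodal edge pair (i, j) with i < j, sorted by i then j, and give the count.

count = 5; pairs: (0,1), (0,2), (0,3), (1,4), (2,4)

α = atan 0.8 = 38.66°;  2α = 77.32°
n_0 = (-0.6652, -0.7467)
n_1 = (+0.9642, -0.2653)
n_2 = (+0.9790, +0.2040)
n_3 = (+0.1765, +0.9843)
n_4 = (-0.9823, +0.1874)
  (0,1): δ = 63.69°  ✓
  (0,2): δ = 36.54°  ✓
  (0,3): δ = 31.53°  ✓
  (0,4): δ = 120.89°  ·
  (1,2): δ = 152.85°  ·
  (1,3): δ = 84.78°  ·
  (1,4): δ = 4.59°  ✓
  (2,3): δ = 111.93°  ·
  (2,4): δ = 22.57°  ✓
  (3,4): δ = 90.64°  ·
antipodal pairs: 5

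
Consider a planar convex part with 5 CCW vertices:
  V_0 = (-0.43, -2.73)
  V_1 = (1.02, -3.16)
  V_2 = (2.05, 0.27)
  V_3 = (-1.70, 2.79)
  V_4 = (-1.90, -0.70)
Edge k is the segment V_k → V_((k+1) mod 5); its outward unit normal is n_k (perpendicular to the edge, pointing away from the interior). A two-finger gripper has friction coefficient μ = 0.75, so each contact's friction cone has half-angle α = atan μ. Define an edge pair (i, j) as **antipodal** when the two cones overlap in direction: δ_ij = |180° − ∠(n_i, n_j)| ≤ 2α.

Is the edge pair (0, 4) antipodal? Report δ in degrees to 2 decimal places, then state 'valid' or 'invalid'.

δ = 142.43°, invalid

α = atan 0.75 = 36.87°;  2α = 73.74°
edge 0: e_0 = (+1.45, -0.43);  n_0 = (-0.2843, -0.9587)
edge 4: e_4 = (+1.47, -2.03);  n_4 = (-0.8099, -0.5865)
∠(n_0, n_4) = 37.57°
δ = |180° − 37.57°| = 142.43°
142.43° > 2α = 73.74°  →  invalid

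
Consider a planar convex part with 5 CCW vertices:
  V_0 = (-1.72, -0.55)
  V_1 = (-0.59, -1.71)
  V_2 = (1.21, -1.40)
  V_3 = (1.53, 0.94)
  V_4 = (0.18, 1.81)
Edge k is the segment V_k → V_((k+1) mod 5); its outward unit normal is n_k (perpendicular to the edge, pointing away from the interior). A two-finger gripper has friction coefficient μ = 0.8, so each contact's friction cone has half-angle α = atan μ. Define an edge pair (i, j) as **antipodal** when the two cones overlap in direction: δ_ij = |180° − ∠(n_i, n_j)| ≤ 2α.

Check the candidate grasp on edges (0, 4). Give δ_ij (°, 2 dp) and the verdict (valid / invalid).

δ = 96.91°, invalid

α = atan 0.8 = 38.66°;  2α = 77.32°
edge 0: e_0 = (+1.13, -1.16);  n_0 = (-0.7163, -0.6978)
edge 4: e_4 = (-1.90, -2.36);  n_4 = (-0.7789, +0.6271)
∠(n_0, n_4) = 83.09°
δ = |180° − 83.09°| = 96.91°
96.91° > 2α = 77.32°  →  invalid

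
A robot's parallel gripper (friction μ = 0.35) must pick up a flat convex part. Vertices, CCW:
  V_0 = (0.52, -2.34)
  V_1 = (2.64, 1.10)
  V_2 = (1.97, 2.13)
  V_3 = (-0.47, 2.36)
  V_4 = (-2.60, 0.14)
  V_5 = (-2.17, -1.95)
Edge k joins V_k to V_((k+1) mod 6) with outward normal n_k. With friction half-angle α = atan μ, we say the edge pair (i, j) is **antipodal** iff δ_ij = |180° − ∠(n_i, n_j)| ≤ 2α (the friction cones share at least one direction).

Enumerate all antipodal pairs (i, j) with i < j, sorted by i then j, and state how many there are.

count = 3; pairs: (0,3), (1,4), (2,5)

α = atan 0.35 = 19.29°;  2α = 38.58°
n_0 = (+0.8513, -0.5246)
n_1 = (+0.8383, +0.5453)
n_2 = (+0.0938, +0.9956)
n_3 = (-0.7216, +0.6923)
n_4 = (-0.9795, -0.2015)
n_5 = (-0.1435, -0.9897)
  (0,1): δ = 115.31°  ·
  (0,2): δ = 63.74°  ·
  (0,3): δ = 12.17°  ✓
  (0,4): δ = 43.27°  ·
  (0,5): δ = 113.40°  ·
  (1,2): δ = 128.43°  ·
  (1,3): δ = 76.86°  ·
  (1,4): δ = 21.42°  ✓
  (1,5): δ = 48.71°  ·
  (2,3): δ = 128.43°  ·
  (2,4): δ = 72.99°  ·
  (2,5): δ = 2.86°  ✓
  (3,4): δ = 124.56°  ·
  (3,5): δ = 54.43°  ·
  (4,5): δ = 109.88°  ·
antipodal pairs: 3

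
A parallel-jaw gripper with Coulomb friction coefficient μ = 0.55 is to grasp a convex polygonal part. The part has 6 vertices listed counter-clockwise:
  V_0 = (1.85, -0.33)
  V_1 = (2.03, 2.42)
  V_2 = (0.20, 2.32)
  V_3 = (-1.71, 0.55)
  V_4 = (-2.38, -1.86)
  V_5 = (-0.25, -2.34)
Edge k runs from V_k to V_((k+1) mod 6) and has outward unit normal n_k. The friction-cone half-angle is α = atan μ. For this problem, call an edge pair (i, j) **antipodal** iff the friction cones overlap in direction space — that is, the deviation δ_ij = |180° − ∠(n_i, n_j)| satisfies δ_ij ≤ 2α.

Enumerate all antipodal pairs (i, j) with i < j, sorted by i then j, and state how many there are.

α = atan 0.55 = 28.81°;  2α = 57.62°
n_0 = (+0.9979, -0.0653)
n_1 = (-0.0546, +0.9985)
n_2 = (-0.6797, +0.7335)
n_3 = (-0.9635, +0.2679)
n_4 = (-0.2198, -0.9755)
n_5 = (+0.6915, -0.7224)
  (0,1): δ = 83.13°  ·
  (0,2): δ = 43.43°  ✓
  (0,3): δ = 11.79°  ✓
  (0,4): δ = 81.05°  ·
  (0,5): δ = 137.49°  ·
  (1,2): δ = 140.31°  ·
  (1,3): δ = 108.66°  ·
  (1,4): δ = 15.83°  ✓
  (1,5): δ = 40.62°  ✓
  (2,3): δ = 148.36°  ·
  (2,4): δ = 55.52°  ✓
  (2,5): δ = 0.92°  ✓
  (3,4): δ = 87.16°  ·
  (3,5): δ = 30.72°  ✓
  (4,5): δ = 123.55°  ·
antipodal pairs: 7

count = 7; pairs: (0,2), (0,3), (1,4), (1,5), (2,4), (2,5), (3,5)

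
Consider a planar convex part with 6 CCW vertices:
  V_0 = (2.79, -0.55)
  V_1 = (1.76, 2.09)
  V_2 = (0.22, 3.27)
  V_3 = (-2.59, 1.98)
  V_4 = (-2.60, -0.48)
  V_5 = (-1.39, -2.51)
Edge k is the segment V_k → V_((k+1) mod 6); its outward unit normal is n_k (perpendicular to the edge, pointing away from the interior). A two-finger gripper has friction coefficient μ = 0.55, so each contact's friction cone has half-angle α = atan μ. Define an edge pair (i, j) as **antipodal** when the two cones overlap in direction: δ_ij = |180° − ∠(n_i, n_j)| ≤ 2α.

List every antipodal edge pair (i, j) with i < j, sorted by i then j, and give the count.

α = atan 0.55 = 28.81°;  2α = 57.62°
n_0 = (+0.9316, +0.3635)
n_1 = (+0.6082, +0.7938)
n_2 = (-0.4172, +0.9088)
n_3 = (-1.0000, +0.0041)
n_4 = (-0.8590, -0.5120)
n_5 = (+0.4245, -0.9054)
  (0,1): δ = 148.77°  ·
  (0,2): δ = 86.65°  ·
  (0,3): δ = 21.55°  ✓
  (0,4): δ = 9.48°  ✓
  (0,5): δ = 93.81°  ·
  (1,2): δ = 117.88°  ·
  (1,3): δ = 52.77°  ✓
  (1,4): δ = 21.74°  ✓
  (1,5): δ = 62.58°  ·
  (2,3): δ = 114.89°  ·
  (2,4): δ = 83.86°  ·
  (2,5): δ = 0.46°  ✓
  (3,4): δ = 148.97°  ·
  (3,5): δ = 64.65°  ·
  (4,5): δ = 95.68°  ·
antipodal pairs: 5

count = 5; pairs: (0,3), (0,4), (1,3), (1,4), (2,5)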